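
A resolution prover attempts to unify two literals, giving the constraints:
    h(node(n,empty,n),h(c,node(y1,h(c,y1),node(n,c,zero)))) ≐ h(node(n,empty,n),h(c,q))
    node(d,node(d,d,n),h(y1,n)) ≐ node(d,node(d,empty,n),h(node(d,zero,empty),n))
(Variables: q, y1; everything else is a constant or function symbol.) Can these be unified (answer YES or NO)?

NO

Decompose h/2: node(n,empty,n) ≐ node(n,empty,n),  h(c,node(y1,h(c,y1),node(n,c,zero))) ≐ h(c,q).
Delete trivial equation node(n,empty,n) ≐ node(n,empty,n).
Decompose h/2: c ≐ c,  node(y1,h(c,y1),node(n,c,zero)) ≐ q.
Delete trivial equation c ≐ c.
Bind q := node(y1,h(c,y1),node(n,c,zero)); no other remaining equation mentions q.
Decompose node/3: d ≐ d,  node(d,d,n) ≐ node(d,empty,n),  h(y1,n) ≐ h(node(d,zero,empty),n).
Delete trivial equation d ≐ d.
Decompose node/3: d ≐ d,  d ≐ empty,  n ≐ n.
Delete trivial equation d ≐ d.
Clash: constants d and empty differ; no unifier exists.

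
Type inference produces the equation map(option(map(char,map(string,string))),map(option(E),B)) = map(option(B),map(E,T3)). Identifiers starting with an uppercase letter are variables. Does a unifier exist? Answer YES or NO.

Decompose map/2: option(map(char,map(string,string))) = option(B),  map(option(E),B) = map(E,T3).
Decompose option/1: map(char,map(string,string)) = B.
Bind B := map(char,map(string,string)); substituting into the remaining equation gives: map(option(E),map(char,map(string,string))) = map(E,T3).
Decompose map/2: option(E) = E,  map(char,map(string,string)) = T3.
Occurs check fails: E occurs in option(E); the equation E = option(E) has no finite solution.

NO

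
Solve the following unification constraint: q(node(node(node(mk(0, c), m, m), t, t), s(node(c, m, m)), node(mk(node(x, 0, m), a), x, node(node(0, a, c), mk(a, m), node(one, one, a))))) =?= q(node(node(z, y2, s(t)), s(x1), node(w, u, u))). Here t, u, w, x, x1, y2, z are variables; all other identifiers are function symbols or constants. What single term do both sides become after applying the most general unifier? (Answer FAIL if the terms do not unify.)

Decompose q/1: node(node(node(mk(0, c), m, m), t, t), s(node(c, m, m)), node(mk(node(x, 0, m), a), x, node(node(0, a, c), mk(a, m), node(one, one, a)))) =?= node(node(z, y2, s(t)), s(x1), node(w, u, u)).
Decompose node/3: node(node(mk(0, c), m, m), t, t) =?= node(z, y2, s(t)),  s(node(c, m, m)) =?= s(x1),  node(mk(node(x, 0, m), a), x, node(node(0, a, c), mk(a, m), node(one, one, a))) =?= node(w, u, u).
Decompose node/3: node(mk(0, c), m, m) =?= z,  t =?= y2,  t =?= s(t).
Bind z := node(mk(0, c), m, m); no other remaining equation mentions z.
Bind t := y2; substituting into the one remaining equation that mentions t gives: y2 =?= s(y2).
Occurs check fails: y2 occurs in s(y2); the equation y2 =?= s(y2) has no finite solution.

FAIL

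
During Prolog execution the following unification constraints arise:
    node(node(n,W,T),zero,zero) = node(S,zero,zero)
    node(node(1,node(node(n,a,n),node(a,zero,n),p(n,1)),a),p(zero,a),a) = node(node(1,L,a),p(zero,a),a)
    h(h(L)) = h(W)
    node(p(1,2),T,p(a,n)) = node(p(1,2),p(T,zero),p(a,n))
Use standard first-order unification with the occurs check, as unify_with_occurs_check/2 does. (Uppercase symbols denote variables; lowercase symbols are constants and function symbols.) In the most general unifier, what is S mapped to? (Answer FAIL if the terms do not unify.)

Decompose node/3: node(n,W,T) = S,  zero = zero,  zero = zero.
Bind S := node(n,W,T); no other remaining equation mentions S.
Delete trivial equation zero = zero.
Delete trivial equation zero = zero.
Decompose node/3: node(1,node(node(n,a,n),node(a,zero,n),p(n,1)),a) = node(1,L,a),  p(zero,a) = p(zero,a),  a = a.
Decompose node/3: 1 = 1,  node(node(n,a,n),node(a,zero,n),p(n,1)) = L,  a = a.
Delete trivial equation 1 = 1.
Bind L := node(node(n,a,n),node(a,zero,n),p(n,1)); substituting into the one remaining equation that mentions L gives: h(h(node(node(n,a,n),node(a,zero,n),p(n,1)))) = h(W).
Delete trivial equation a = a.
Delete trivial equation p(zero,a) = p(zero,a).
Delete trivial equation a = a.
Decompose h/1: h(node(node(n,a,n),node(a,zero,n),p(n,1))) = W.
Bind W := h(node(node(n,a,n),node(a,zero,n),p(n,1))); no other remaining equation mentions W. Substituting into the earlier binding gives S := node(n,h(node(node(n,a,n),node(a,zero,n),p(n,1))),T).
Decompose node/3: p(1,2) = p(1,2),  T = p(T,zero),  p(a,n) = p(a,n).
Delete trivial equation p(1,2) = p(1,2).
Occurs check fails: T occurs in p(T,zero); the equation T = p(T,zero) has no finite solution.

FAIL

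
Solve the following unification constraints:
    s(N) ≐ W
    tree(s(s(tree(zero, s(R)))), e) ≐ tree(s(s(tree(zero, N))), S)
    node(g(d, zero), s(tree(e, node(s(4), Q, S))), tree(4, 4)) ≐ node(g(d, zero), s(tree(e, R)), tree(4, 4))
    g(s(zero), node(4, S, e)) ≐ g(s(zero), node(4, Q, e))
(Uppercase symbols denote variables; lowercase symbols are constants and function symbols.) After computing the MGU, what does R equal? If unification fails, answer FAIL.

node(s(4), e, e)

Bind W := s(N); no other remaining equation mentions W.
Decompose tree/2: s(s(tree(zero, s(R)))) ≐ s(s(tree(zero, N))),  e ≐ S.
Decompose s/1: s(tree(zero, s(R))) ≐ s(tree(zero, N)).
Decompose s/1: tree(zero, s(R)) ≐ tree(zero, N).
Decompose tree/2: zero ≐ zero,  s(R) ≐ N.
Delete trivial equation zero ≐ zero.
Bind N := s(R); no other remaining equation mentions N. Substituting into the earlier binding gives W := s(s(R)).
Bind S := e; substituting into the remaining equations gives: node(g(d, zero), s(tree(e, node(s(4), Q, e))), tree(4, 4)) ≐ node(g(d, zero), s(tree(e, R)), tree(4, 4)),  g(s(zero), node(4, e, e)) ≐ g(s(zero), node(4, Q, e)).
Decompose node/3: g(d, zero) ≐ g(d, zero),  s(tree(e, node(s(4), Q, e))) ≐ s(tree(e, R)),  tree(4, 4) ≐ tree(4, 4).
Delete trivial equation g(d, zero) ≐ g(d, zero).
Decompose s/1: tree(e, node(s(4), Q, e)) ≐ tree(e, R).
Decompose tree/2: e ≐ e,  node(s(4), Q, e) ≐ R.
Delete trivial equation e ≐ e.
Bind R := node(s(4), Q, e); no other remaining equation mentions R. Substituting into the earlier bindings gives W := s(s(node(s(4), Q, e))), N := s(node(s(4), Q, e)).
Delete trivial equation tree(4, 4) ≐ tree(4, 4).
Decompose g/2: s(zero) ≐ s(zero),  node(4, e, e) ≐ node(4, Q, e).
Delete trivial equation s(zero) ≐ s(zero).
Decompose node/3: 4 ≐ 4,  e ≐ Q,  e ≐ e.
Delete trivial equation 4 ≐ 4.
Bind Q := e; no other remaining equation mentions Q. Substituting into the earlier bindings gives W := s(s(node(s(4), e, e))), N := s(node(s(4), e, e)), R := node(s(4), e, e).
Delete trivial equation e ≐ e.
MGU = { W := s(s(node(s(4), e, e))), N := s(node(s(4), e, e)), S := e, R := node(s(4), e, e), Q := e }, so R := node(s(4), e, e).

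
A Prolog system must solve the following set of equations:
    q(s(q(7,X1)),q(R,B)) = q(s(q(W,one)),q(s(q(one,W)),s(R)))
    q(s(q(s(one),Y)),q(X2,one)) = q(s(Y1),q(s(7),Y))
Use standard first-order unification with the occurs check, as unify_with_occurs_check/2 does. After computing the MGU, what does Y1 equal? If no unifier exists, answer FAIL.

q(s(one),one)

Decompose q/2: s(q(7,X1)) = s(q(W,one)),  q(R,B) = q(s(q(one,W)),s(R)).
Decompose s/1: q(7,X1) = q(W,one).
Decompose q/2: 7 = W,  X1 = one.
Bind W := 7; substituting into the one remaining equation that mentions W gives: q(R,B) = q(s(q(one,7)),s(R)).
Bind X1 := one; no other remaining equation mentions X1.
Decompose q/2: R = s(q(one,7)),  B = s(R).
Bind R := s(q(one,7)); substituting into the one remaining equation that mentions R gives: B = s(s(q(one,7))).
Bind B := s(s(q(one,7))); no other remaining equation mentions B.
Decompose q/2: s(q(s(one),Y)) = s(Y1),  q(X2,one) = q(s(7),Y).
Decompose s/1: q(s(one),Y) = Y1.
Bind Y1 := q(s(one),Y); no other remaining equation mentions Y1.
Decompose q/2: X2 = s(7),  one = Y.
Bind X2 := s(7); no other remaining equation mentions X2.
Bind Y := one. Substituting into the earlier binding gives Y1 := q(s(one),one).
MGU = { W ↦ 7, X1 ↦ one, R ↦ s(q(one,7)), B ↦ s(s(q(one,7))), Y1 ↦ q(s(one),one), X2 ↦ s(7), Y ↦ one }, so Y1 ↦ q(s(one),one).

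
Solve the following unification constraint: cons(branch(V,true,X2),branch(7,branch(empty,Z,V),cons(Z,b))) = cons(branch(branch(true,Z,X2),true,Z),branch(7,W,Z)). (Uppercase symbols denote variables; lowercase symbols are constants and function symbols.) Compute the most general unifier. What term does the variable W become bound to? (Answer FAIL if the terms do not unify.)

Decompose cons/2: branch(V,true,X2) = branch(branch(true,Z,X2),true,Z),  branch(7,branch(empty,Z,V),cons(Z,b)) = branch(7,W,Z).
Decompose branch/3: V = branch(true,Z,X2),  true = true,  X2 = Z.
Bind V := branch(true,Z,X2); substituting into the one remaining equation that mentions V gives: branch(7,branch(empty,Z,branch(true,Z,X2)),cons(Z,b)) = branch(7,W,Z).
Delete trivial equation true = true.
Bind X2 := Z; substituting into the remaining equation gives: branch(7,branch(empty,Z,branch(true,Z,Z)),cons(Z,b)) = branch(7,W,Z). Substituting into the earlier binding gives V := branch(true,Z,Z).
Decompose branch/3: 7 = 7,  branch(empty,Z,branch(true,Z,Z)) = W,  cons(Z,b) = Z.
Delete trivial equation 7 = 7.
Bind W := branch(empty,Z,branch(true,Z,Z)); no other remaining equation mentions W.
Occurs check fails: Z occurs in cons(Z,b); the equation Z = cons(Z,b) has no finite solution.

FAIL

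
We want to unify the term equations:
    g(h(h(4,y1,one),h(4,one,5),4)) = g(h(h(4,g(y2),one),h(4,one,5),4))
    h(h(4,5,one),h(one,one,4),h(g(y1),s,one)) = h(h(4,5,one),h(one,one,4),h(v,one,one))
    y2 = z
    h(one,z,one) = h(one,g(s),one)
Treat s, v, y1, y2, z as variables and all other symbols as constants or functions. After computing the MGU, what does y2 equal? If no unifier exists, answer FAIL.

g(one)

Decompose g/1: h(h(4,y1,one),h(4,one,5),4) = h(h(4,g(y2),one),h(4,one,5),4).
Decompose h/3: h(4,y1,one) = h(4,g(y2),one),  h(4,one,5) = h(4,one,5),  4 = 4.
Decompose h/3: 4 = 4,  y1 = g(y2),  one = one.
Delete trivial equation 4 = 4.
Bind y1 := g(y2); substituting into the one remaining equation that mentions y1 gives: h(h(4,5,one),h(one,one,4),h(g(g(y2)),s,one)) = h(h(4,5,one),h(one,one,4),h(v,one,one)).
Delete trivial equation one = one.
Delete trivial equation h(4,one,5) = h(4,one,5).
Delete trivial equation 4 = 4.
Decompose h/3: h(4,5,one) = h(4,5,one),  h(one,one,4) = h(one,one,4),  h(g(g(y2)),s,one) = h(v,one,one).
Delete trivial equation h(4,5,one) = h(4,5,one).
Delete trivial equation h(one,one,4) = h(one,one,4).
Decompose h/3: g(g(y2)) = v,  s = one,  one = one.
Bind v := g(g(y2)); no other remaining equation mentions v.
Bind s := one; substituting into the one remaining equation that mentions s gives: h(one,z,one) = h(one,g(one),one).
Delete trivial equation one = one.
Bind y2 := z; no other remaining equation mentions y2. Substituting into the earlier bindings gives y1 := g(z), v := g(g(z)).
Decompose h/3: one = one,  z = g(one),  one = one.
Delete trivial equation one = one.
Bind z := g(one); no other remaining equation mentions z. Substituting into the earlier bindings gives y1 := g(g(one)), v := g(g(g(one))), y2 := g(one).
Delete trivial equation one = one.
MGU = { y1 -> g(g(one)), v -> g(g(g(one))), s -> one, y2 -> g(one), z -> g(one) }, so y2 -> g(one).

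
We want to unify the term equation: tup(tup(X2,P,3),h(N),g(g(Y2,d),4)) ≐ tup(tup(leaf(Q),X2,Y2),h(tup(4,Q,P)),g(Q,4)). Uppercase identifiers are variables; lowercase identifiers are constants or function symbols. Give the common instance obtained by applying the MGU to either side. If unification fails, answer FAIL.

Decompose tup/3: tup(X2,P,3) ≐ tup(leaf(Q),X2,Y2),  h(N) ≐ h(tup(4,Q,P)),  g(g(Y2,d),4) ≐ g(Q,4).
Decompose tup/3: X2 ≐ leaf(Q),  P ≐ X2,  3 ≐ Y2.
Bind X2 := leaf(Q); substituting into the one remaining equation that mentions X2 gives: P ≐ leaf(Q).
Bind P := leaf(Q); substituting into the one remaining equation that mentions P gives: h(N) ≐ h(tup(4,Q,leaf(Q))).
Bind Y2 := 3; substituting into the one remaining equation that mentions Y2 gives: g(g(3,d),4) ≐ g(Q,4).
Decompose h/1: N ≐ tup(4,Q,leaf(Q)).
Bind N := tup(4,Q,leaf(Q)); no other remaining equation mentions N.
Decompose g/2: g(3,d) ≐ Q,  4 ≐ 4.
Bind Q := g(3,d); no other remaining equation mentions Q. Substituting into the earlier bindings gives X2 := leaf(g(3,d)), P := leaf(g(3,d)), N := tup(4,g(3,d),leaf(g(3,d))).
Delete trivial equation 4 ≐ 4.
Applying the MGU to either side gives tup(tup(leaf(g(3,d)),leaf(g(3,d)),3),h(tup(4,g(3,d),leaf(g(3,d)))),g(g(3,d),4)).

tup(tup(leaf(g(3,d)),leaf(g(3,d)),3),h(tup(4,g(3,d),leaf(g(3,d)))),g(g(3,d),4))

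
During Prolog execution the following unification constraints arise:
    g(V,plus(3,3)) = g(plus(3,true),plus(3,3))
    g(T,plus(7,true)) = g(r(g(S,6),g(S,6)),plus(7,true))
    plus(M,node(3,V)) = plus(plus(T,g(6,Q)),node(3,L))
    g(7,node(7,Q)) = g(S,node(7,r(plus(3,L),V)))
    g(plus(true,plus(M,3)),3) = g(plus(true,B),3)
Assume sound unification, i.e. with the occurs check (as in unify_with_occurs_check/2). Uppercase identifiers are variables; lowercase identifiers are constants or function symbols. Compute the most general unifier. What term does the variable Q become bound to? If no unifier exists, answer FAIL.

Decompose g/2: V = plus(3,true),  plus(3,3) = plus(3,3).
Bind V := plus(3,true); substituting into the 2 remaining equations that mention V gives: plus(M,node(3,plus(3,true))) = plus(plus(T,g(6,Q)),node(3,L)),  g(7,node(7,Q)) = g(S,node(7,r(plus(3,L),plus(3,true)))).
Delete trivial equation plus(3,3) = plus(3,3).
Decompose g/2: T = r(g(S,6),g(S,6)),  plus(7,true) = plus(7,true).
Bind T := r(g(S,6),g(S,6)); substituting into the one remaining equation that mentions T gives: plus(M,node(3,plus(3,true))) = plus(plus(r(g(S,6),g(S,6)),g(6,Q)),node(3,L)).
Delete trivial equation plus(7,true) = plus(7,true).
Decompose plus/2: M = plus(r(g(S,6),g(S,6)),g(6,Q)),  node(3,plus(3,true)) = node(3,L).
Bind M := plus(r(g(S,6),g(S,6)),g(6,Q)); substituting into the one remaining equation that mentions M gives: g(plus(true,plus(plus(r(g(S,6),g(S,6)),g(6,Q)),3)),3) = g(plus(true,B),3).
Decompose node/2: 3 = 3,  plus(3,true) = L.
Delete trivial equation 3 = 3.
Bind L := plus(3,true); substituting into the one remaining equation that mentions L gives: g(7,node(7,Q)) = g(S,node(7,r(plus(3,plus(3,true)),plus(3,true)))).
Decompose g/2: 7 = S,  node(7,Q) = node(7,r(plus(3,plus(3,true)),plus(3,true))).
Bind S := 7; substituting into the one remaining equation that mentions S gives: g(plus(true,plus(plus(r(g(7,6),g(7,6)),g(6,Q)),3)),3) = g(plus(true,B),3). Substituting into the earlier bindings gives T := r(g(7,6),g(7,6)), M := plus(r(g(7,6),g(7,6)),g(6,Q)).
Decompose node/2: 7 = 7,  Q = r(plus(3,plus(3,true)),plus(3,true)).
Delete trivial equation 7 = 7.
Bind Q := r(plus(3,plus(3,true)),plus(3,true)); substituting into the remaining equation gives: g(plus(true,plus(plus(r(g(7,6),g(7,6)),g(6,r(plus(3,plus(3,true)),plus(3,true)))),3)),3) = g(plus(true,B),3). Substituting into the earlier binding gives M := plus(r(g(7,6),g(7,6)),g(6,r(plus(3,plus(3,true)),plus(3,true)))).
Decompose g/2: plus(true,plus(plus(r(g(7,6),g(7,6)),g(6,r(plus(3,plus(3,true)),plus(3,true)))),3)) = plus(true,B),  3 = 3.
Decompose plus/2: true = true,  plus(plus(r(g(7,6),g(7,6)),g(6,r(plus(3,plus(3,true)),plus(3,true)))),3) = B.
Delete trivial equation true = true.
Bind B := plus(plus(r(g(7,6),g(7,6)),g(6,r(plus(3,plus(3,true)),plus(3,true)))),3); no other remaining equation mentions B.
Delete trivial equation 3 = 3.
MGU = { V -> plus(3,true), T -> r(g(7,6),g(7,6)), M -> plus(r(g(7,6),g(7,6)),g(6,r(plus(3,plus(3,true)),plus(3,true)))), L -> plus(3,true), S -> 7, Q -> r(plus(3,plus(3,true)),plus(3,true)), B -> plus(plus(r(g(7,6),g(7,6)),g(6,r(plus(3,plus(3,true)),plus(3,true)))),3) }, so Q -> r(plus(3,plus(3,true)),plus(3,true)).

r(plus(3,plus(3,true)),plus(3,true))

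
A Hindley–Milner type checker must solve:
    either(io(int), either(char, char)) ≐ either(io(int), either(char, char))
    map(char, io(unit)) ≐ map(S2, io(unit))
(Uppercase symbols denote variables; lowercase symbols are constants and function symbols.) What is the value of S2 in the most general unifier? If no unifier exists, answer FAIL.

Delete trivial equation either(io(int), either(char, char)) ≐ either(io(int), either(char, char)).
Decompose map/2: char ≐ S2,  io(unit) ≐ io(unit).
Bind S2 := char; no other remaining equation mentions S2.
Delete trivial equation io(unit) ≐ io(unit).
MGU = { S2 ↦ char }, so S2 ↦ char.

char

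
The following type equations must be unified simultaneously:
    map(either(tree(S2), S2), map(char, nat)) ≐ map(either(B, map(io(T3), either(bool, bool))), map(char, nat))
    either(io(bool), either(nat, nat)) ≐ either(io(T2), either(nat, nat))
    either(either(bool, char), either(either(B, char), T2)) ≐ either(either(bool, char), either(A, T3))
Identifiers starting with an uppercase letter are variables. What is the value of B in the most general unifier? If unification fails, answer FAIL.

tree(map(io(bool), either(bool, bool)))

Decompose map/2: either(tree(S2), S2) ≐ either(B, map(io(T3), either(bool, bool))),  map(char, nat) ≐ map(char, nat).
Decompose either/2: tree(S2) ≐ B,  S2 ≐ map(io(T3), either(bool, bool)).
Bind B := tree(S2); substituting into the one remaining equation that mentions B gives: either(either(bool, char), either(either(tree(S2), char), T2)) ≐ either(either(bool, char), either(A, T3)).
Bind S2 := map(io(T3), either(bool, bool)); substituting into the one remaining equation that mentions S2 gives: either(either(bool, char), either(either(tree(map(io(T3), either(bool, bool))), char), T2)) ≐ either(either(bool, char), either(A, T3)). Substituting into the earlier binding gives B := tree(map(io(T3), either(bool, bool))).
Delete trivial equation map(char, nat) ≐ map(char, nat).
Decompose either/2: io(bool) ≐ io(T2),  either(nat, nat) ≐ either(nat, nat).
Decompose io/1: bool ≐ T2.
Bind T2 := bool; substituting into the one remaining equation that mentions T2 gives: either(either(bool, char), either(either(tree(map(io(T3), either(bool, bool))), char), bool)) ≐ either(either(bool, char), either(A, T3)).
Delete trivial equation either(nat, nat) ≐ either(nat, nat).
Decompose either/2: either(bool, char) ≐ either(bool, char),  either(either(tree(map(io(T3), either(bool, bool))), char), bool) ≐ either(A, T3).
Delete trivial equation either(bool, char) ≐ either(bool, char).
Decompose either/2: either(tree(map(io(T3), either(bool, bool))), char) ≐ A,  bool ≐ T3.
Bind A := either(tree(map(io(T3), either(bool, bool))), char); no other remaining equation mentions A.
Bind T3 := bool. Substituting into the earlier bindings gives B := tree(map(io(bool), either(bool, bool))), S2 := map(io(bool), either(bool, bool)), A := either(tree(map(io(bool), either(bool, bool))), char).
MGU = { B -> tree(map(io(bool), either(bool, bool))), S2 -> map(io(bool), either(bool, bool)), T2 -> bool, A -> either(tree(map(io(bool), either(bool, bool))), char), T3 -> bool }, so B -> tree(map(io(bool), either(bool, bool))).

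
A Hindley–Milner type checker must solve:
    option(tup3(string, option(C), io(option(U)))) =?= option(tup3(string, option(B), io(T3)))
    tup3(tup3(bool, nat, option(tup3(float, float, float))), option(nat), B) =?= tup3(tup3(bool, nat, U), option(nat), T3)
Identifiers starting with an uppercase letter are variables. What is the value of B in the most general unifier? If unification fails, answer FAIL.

Decompose option/1: tup3(string, option(C), io(option(U))) =?= tup3(string, option(B), io(T3)).
Decompose tup3/3: string =?= string,  option(C) =?= option(B),  io(option(U)) =?= io(T3).
Delete trivial equation string =?= string.
Decompose option/1: C =?= B.
Bind C := B; no other remaining equation mentions C.
Decompose io/1: option(U) =?= T3.
Bind T3 := option(U); substituting into the remaining equation gives: tup3(tup3(bool, nat, option(tup3(float, float, float))), option(nat), B) =?= tup3(tup3(bool, nat, U), option(nat), option(U)).
Decompose tup3/3: tup3(bool, nat, option(tup3(float, float, float))) =?= tup3(bool, nat, U),  option(nat) =?= option(nat),  B =?= option(U).
Decompose tup3/3: bool =?= bool,  nat =?= nat,  option(tup3(float, float, float)) =?= U.
Delete trivial equation bool =?= bool.
Delete trivial equation nat =?= nat.
Bind U := option(tup3(float, float, float)); substituting into the one remaining equation that mentions U gives: B =?= option(option(tup3(float, float, float))). Substituting into the earlier binding gives T3 := option(option(tup3(float, float, float))).
Delete trivial equation option(nat) =?= option(nat).
Bind B := option(option(tup3(float, float, float))). Substituting into the earlier binding gives C := option(option(tup3(float, float, float))).
MGU = { C := option(option(tup3(float, float, float))), T3 := option(option(tup3(float, float, float))), U := option(tup3(float, float, float)), B := option(option(tup3(float, float, float))) }, so B := option(option(tup3(float, float, float))).

option(option(tup3(float, float, float)))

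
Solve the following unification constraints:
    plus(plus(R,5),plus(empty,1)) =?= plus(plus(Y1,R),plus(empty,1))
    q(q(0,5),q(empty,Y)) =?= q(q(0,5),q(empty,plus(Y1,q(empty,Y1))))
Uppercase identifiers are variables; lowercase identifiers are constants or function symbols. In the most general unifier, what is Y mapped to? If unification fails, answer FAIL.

plus(5,q(empty,5))

Decompose plus/2: plus(R,5) =?= plus(Y1,R),  plus(empty,1) =?= plus(empty,1).
Decompose plus/2: R =?= Y1,  5 =?= R.
Bind R := Y1; substituting into the one remaining equation that mentions R gives: 5 =?= Y1.
Bind Y1 := 5; substituting into the one remaining equation that mentions Y1 gives: q(q(0,5),q(empty,Y)) =?= q(q(0,5),q(empty,plus(5,q(empty,5)))). Substituting into the earlier binding gives R := 5.
Delete trivial equation plus(empty,1) =?= plus(empty,1).
Decompose q/2: q(0,5) =?= q(0,5),  q(empty,Y) =?= q(empty,plus(5,q(empty,5))).
Delete trivial equation q(0,5) =?= q(0,5).
Decompose q/2: empty =?= empty,  Y =?= plus(5,q(empty,5)).
Delete trivial equation empty =?= empty.
Bind Y := plus(5,q(empty,5)).
MGU = { R := 5, Y1 := 5, Y := plus(5,q(empty,5)) }, so Y := plus(5,q(empty,5)).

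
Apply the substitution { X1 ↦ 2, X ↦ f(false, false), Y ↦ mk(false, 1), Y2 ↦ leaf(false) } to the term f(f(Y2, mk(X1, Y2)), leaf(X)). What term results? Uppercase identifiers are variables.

Replace each occurrence of X1 with 2.
Replace each occurrence of X with f(false, false).
Replace each occurrence of Y2 with leaf(false).
Result: f(f(leaf(false), mk(2, leaf(false))), leaf(f(false, false))).

f(f(leaf(false), mk(2, leaf(false))), leaf(f(false, false)))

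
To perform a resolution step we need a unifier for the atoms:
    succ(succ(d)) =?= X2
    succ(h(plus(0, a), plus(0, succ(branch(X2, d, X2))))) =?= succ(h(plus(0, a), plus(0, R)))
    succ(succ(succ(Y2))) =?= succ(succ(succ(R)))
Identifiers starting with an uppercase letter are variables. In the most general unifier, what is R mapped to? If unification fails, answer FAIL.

succ(branch(succ(succ(d)), d, succ(succ(d))))

Bind X2 := succ(succ(d)); substituting into the one remaining equation that mentions X2 gives: succ(h(plus(0, a), plus(0, succ(branch(succ(succ(d)), d, succ(succ(d))))))) =?= succ(h(plus(0, a), plus(0, R))).
Decompose succ/1: h(plus(0, a), plus(0, succ(branch(succ(succ(d)), d, succ(succ(d)))))) =?= h(plus(0, a), plus(0, R)).
Decompose h/2: plus(0, a) =?= plus(0, a),  plus(0, succ(branch(succ(succ(d)), d, succ(succ(d))))) =?= plus(0, R).
Delete trivial equation plus(0, a) =?= plus(0, a).
Decompose plus/2: 0 =?= 0,  succ(branch(succ(succ(d)), d, succ(succ(d)))) =?= R.
Delete trivial equation 0 =?= 0.
Bind R := succ(branch(succ(succ(d)), d, succ(succ(d)))); substituting into the remaining equation gives: succ(succ(succ(Y2))) =?= succ(succ(succ(succ(branch(succ(succ(d)), d, succ(succ(d))))))).
Decompose succ/1: succ(succ(Y2)) =?= succ(succ(succ(branch(succ(succ(d)), d, succ(succ(d)))))).
Decompose succ/1: succ(Y2) =?= succ(succ(branch(succ(succ(d)), d, succ(succ(d))))).
Decompose succ/1: Y2 =?= succ(branch(succ(succ(d)), d, succ(succ(d)))).
Bind Y2 := succ(branch(succ(succ(d)), d, succ(succ(d)))).
MGU = { X2 ↦ succ(succ(d)), R ↦ succ(branch(succ(succ(d)), d, succ(succ(d)))), Y2 ↦ succ(branch(succ(succ(d)), d, succ(succ(d)))) }, so R ↦ succ(branch(succ(succ(d)), d, succ(succ(d)))).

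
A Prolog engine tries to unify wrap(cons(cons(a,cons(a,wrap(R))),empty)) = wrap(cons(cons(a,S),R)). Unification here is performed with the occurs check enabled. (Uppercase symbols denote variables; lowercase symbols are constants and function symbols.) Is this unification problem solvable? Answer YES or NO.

Decompose wrap/1: cons(cons(a,cons(a,wrap(R))),empty) = cons(cons(a,S),R).
Decompose cons/2: cons(a,cons(a,wrap(R))) = cons(a,S),  empty = R.
Decompose cons/2: a = a,  cons(a,wrap(R)) = S.
Delete trivial equation a = a.
Bind S := cons(a,wrap(R)); no other remaining equation mentions S.
Bind R := empty. Substituting into the earlier binding gives S := cons(a,wrap(empty)).
No equations remain and no clash or occurs-check failure arose, so a unifier exists.

YES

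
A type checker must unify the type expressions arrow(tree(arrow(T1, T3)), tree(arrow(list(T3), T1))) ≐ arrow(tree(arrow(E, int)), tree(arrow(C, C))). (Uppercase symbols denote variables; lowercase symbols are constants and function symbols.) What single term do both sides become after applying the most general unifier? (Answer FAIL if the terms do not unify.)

Decompose arrow/2: tree(arrow(T1, T3)) ≐ tree(arrow(E, int)),  tree(arrow(list(T3), T1)) ≐ tree(arrow(C, C)).
Decompose tree/1: arrow(T1, T3) ≐ arrow(E, int).
Decompose arrow/2: T1 ≐ E,  T3 ≐ int.
Bind T1 := E; substituting into the one remaining equation that mentions T1 gives: tree(arrow(list(T3), E)) ≐ tree(arrow(C, C)).
Bind T3 := int; substituting into the remaining equation gives: tree(arrow(list(int), E)) ≐ tree(arrow(C, C)).
Decompose tree/1: arrow(list(int), E) ≐ arrow(C, C).
Decompose arrow/2: list(int) ≐ C,  E ≐ C.
Bind C := list(int); substituting into the remaining equation gives: E ≐ list(int).
Bind E := list(int). Substituting into the earlier binding gives T1 := list(int).
Applying the MGU to either side gives arrow(tree(arrow(list(int), int)), tree(arrow(list(int), list(int)))).

arrow(tree(arrow(list(int), int)), tree(arrow(list(int), list(int))))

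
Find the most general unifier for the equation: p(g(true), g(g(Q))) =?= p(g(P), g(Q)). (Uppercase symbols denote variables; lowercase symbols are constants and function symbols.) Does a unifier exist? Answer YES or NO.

NO

Decompose p/2: g(true) =?= g(P),  g(g(Q)) =?= g(Q).
Decompose g/1: true =?= P.
Bind P := true; no other remaining equation mentions P.
Decompose g/1: g(Q) =?= Q.
Occurs check fails: Q occurs in g(Q); the equation Q =?= g(Q) has no finite solution.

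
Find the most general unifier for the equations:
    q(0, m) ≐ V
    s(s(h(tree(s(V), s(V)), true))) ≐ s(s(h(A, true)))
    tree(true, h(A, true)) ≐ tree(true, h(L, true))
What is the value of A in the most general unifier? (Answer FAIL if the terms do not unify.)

tree(s(q(0, m)), s(q(0, m)))

Bind V := q(0, m); substituting into the one remaining equation that mentions V gives: s(s(h(tree(s(q(0, m)), s(q(0, m))), true))) ≐ s(s(h(A, true))).
Decompose s/1: s(h(tree(s(q(0, m)), s(q(0, m))), true)) ≐ s(h(A, true)).
Decompose s/1: h(tree(s(q(0, m)), s(q(0, m))), true) ≐ h(A, true).
Decompose h/2: tree(s(q(0, m)), s(q(0, m))) ≐ A,  true ≐ true.
Bind A := tree(s(q(0, m)), s(q(0, m))); substituting into the one remaining equation that mentions A gives: tree(true, h(tree(s(q(0, m)), s(q(0, m))), true)) ≐ tree(true, h(L, true)).
Delete trivial equation true ≐ true.
Decompose tree/2: true ≐ true,  h(tree(s(q(0, m)), s(q(0, m))), true) ≐ h(L, true).
Delete trivial equation true ≐ true.
Decompose h/2: tree(s(q(0, m)), s(q(0, m))) ≐ L,  true ≐ true.
Bind L := tree(s(q(0, m)), s(q(0, m))); no other remaining equation mentions L.
Delete trivial equation true ≐ true.
MGU = { V := q(0, m), A := tree(s(q(0, m)), s(q(0, m))), L := tree(s(q(0, m)), s(q(0, m))) }, so A := tree(s(q(0, m)), s(q(0, m))).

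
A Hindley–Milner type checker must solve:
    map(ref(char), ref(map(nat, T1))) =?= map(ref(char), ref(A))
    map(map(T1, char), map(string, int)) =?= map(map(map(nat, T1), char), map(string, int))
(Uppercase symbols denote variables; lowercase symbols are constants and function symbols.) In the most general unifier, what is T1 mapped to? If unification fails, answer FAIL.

Decompose map/2: ref(char) =?= ref(char),  ref(map(nat, T1)) =?= ref(A).
Delete trivial equation ref(char) =?= ref(char).
Decompose ref/1: map(nat, T1) =?= A.
Bind A := map(nat, T1); no other remaining equation mentions A.
Decompose map/2: map(T1, char) =?= map(map(nat, T1), char),  map(string, int) =?= map(string, int).
Decompose map/2: T1 =?= map(nat, T1),  char =?= char.
Occurs check fails: T1 occurs in map(nat, T1); the equation T1 =?= map(nat, T1) has no finite solution.

FAIL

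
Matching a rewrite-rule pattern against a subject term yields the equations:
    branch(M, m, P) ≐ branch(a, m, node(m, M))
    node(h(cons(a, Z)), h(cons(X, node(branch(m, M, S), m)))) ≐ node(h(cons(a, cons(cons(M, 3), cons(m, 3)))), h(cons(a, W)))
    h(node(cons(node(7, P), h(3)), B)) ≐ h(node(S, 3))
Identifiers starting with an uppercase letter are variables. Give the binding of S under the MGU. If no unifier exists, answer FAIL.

cons(node(7, node(m, a)), h(3))

Decompose branch/3: M ≐ a,  m ≐ m,  P ≐ node(m, M).
Bind M := a; substituting into the 2 remaining equations that mention M gives: P ≐ node(m, a),  node(h(cons(a, Z)), h(cons(X, node(branch(m, a, S), m)))) ≐ node(h(cons(a, cons(cons(a, 3), cons(m, 3)))), h(cons(a, W))).
Delete trivial equation m ≐ m.
Bind P := node(m, a); substituting into the one remaining equation that mentions P gives: h(node(cons(node(7, node(m, a)), h(3)), B)) ≐ h(node(S, 3)).
Decompose node/2: h(cons(a, Z)) ≐ h(cons(a, cons(cons(a, 3), cons(m, 3)))),  h(cons(X, node(branch(m, a, S), m))) ≐ h(cons(a, W)).
Decompose h/1: cons(a, Z) ≐ cons(a, cons(cons(a, 3), cons(m, 3))).
Decompose cons/2: a ≐ a,  Z ≐ cons(cons(a, 3), cons(m, 3)).
Delete trivial equation a ≐ a.
Bind Z := cons(cons(a, 3), cons(m, 3)); no other remaining equation mentions Z.
Decompose h/1: cons(X, node(branch(m, a, S), m)) ≐ cons(a, W).
Decompose cons/2: X ≐ a,  node(branch(m, a, S), m) ≐ W.
Bind X := a; no other remaining equation mentions X.
Bind W := node(branch(m, a, S), m); no other remaining equation mentions W.
Decompose h/1: node(cons(node(7, node(m, a)), h(3)), B) ≐ node(S, 3).
Decompose node/2: cons(node(7, node(m, a)), h(3)) ≐ S,  B ≐ 3.
Bind S := cons(node(7, node(m, a)), h(3)); no other remaining equation mentions S. Substituting into the earlier binding gives W := node(branch(m, a, cons(node(7, node(m, a)), h(3))), m).
Bind B := 3.
MGU = { M := a, P := node(m, a), Z := cons(cons(a, 3), cons(m, 3)), X := a, W := node(branch(m, a, cons(node(7, node(m, a)), h(3))), m), S := cons(node(7, node(m, a)), h(3)), B := 3 }, so S := cons(node(7, node(m, a)), h(3)).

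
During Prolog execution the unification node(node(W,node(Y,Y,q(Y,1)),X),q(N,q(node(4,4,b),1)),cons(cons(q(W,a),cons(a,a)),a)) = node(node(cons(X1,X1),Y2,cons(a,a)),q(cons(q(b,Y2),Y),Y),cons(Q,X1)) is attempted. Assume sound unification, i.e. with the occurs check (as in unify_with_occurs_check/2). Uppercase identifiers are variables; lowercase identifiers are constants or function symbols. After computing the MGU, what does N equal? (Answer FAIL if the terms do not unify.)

Decompose node/3: node(W,node(Y,Y,q(Y,1)),X) = node(cons(X1,X1),Y2,cons(a,a)),  q(N,q(node(4,4,b),1)) = q(cons(q(b,Y2),Y),Y),  cons(cons(q(W,a),cons(a,a)),a) = cons(Q,X1).
Decompose node/3: W = cons(X1,X1),  node(Y,Y,q(Y,1)) = Y2,  X = cons(a,a).
Bind W := cons(X1,X1); substituting into the one remaining equation that mentions W gives: cons(cons(q(cons(X1,X1),a),cons(a,a)),a) = cons(Q,X1).
Bind Y2 := node(Y,Y,q(Y,1)); substituting into the one remaining equation that mentions Y2 gives: q(N,q(node(4,4,b),1)) = q(cons(q(b,node(Y,Y,q(Y,1))),Y),Y).
Bind X := cons(a,a); no other remaining equation mentions X.
Decompose q/2: N = cons(q(b,node(Y,Y,q(Y,1))),Y),  q(node(4,4,b),1) = Y.
Bind N := cons(q(b,node(Y,Y,q(Y,1))),Y); no other remaining equation mentions N.
Bind Y := q(node(4,4,b),1); no other remaining equation mentions Y. Substituting into the earlier bindings gives Y2 := node(q(node(4,4,b),1),q(node(4,4,b),1),q(q(node(4,4,b),1),1)), N := cons(q(b,node(q(node(4,4,b),1),q(node(4,4,b),1),q(q(node(4,4,b),1),1))),q(node(4,4,b),1)).
Decompose cons/2: cons(q(cons(X1,X1),a),cons(a,a)) = Q,  a = X1.
Bind Q := cons(q(cons(X1,X1),a),cons(a,a)); no other remaining equation mentions Q.
Bind X1 := a. Substituting into the earlier bindings gives W := cons(a,a), Q := cons(q(cons(a,a),a),cons(a,a)).
MGU = { W = cons(a,a), Y2 = node(q(node(4,4,b),1),q(node(4,4,b),1),q(q(node(4,4,b),1),1)), X = cons(a,a), N = cons(q(b,node(q(node(4,4,b),1),q(node(4,4,b),1),q(q(node(4,4,b),1),1))),q(node(4,4,b),1)), Y = q(node(4,4,b),1), Q = cons(q(cons(a,a),a),cons(a,a)), X1 = a }, so N = cons(q(b,node(q(node(4,4,b),1),q(node(4,4,b),1),q(q(node(4,4,b),1),1))),q(node(4,4,b),1)).

cons(q(b,node(q(node(4,4,b),1),q(node(4,4,b),1),q(q(node(4,4,b),1),1))),q(node(4,4,b),1))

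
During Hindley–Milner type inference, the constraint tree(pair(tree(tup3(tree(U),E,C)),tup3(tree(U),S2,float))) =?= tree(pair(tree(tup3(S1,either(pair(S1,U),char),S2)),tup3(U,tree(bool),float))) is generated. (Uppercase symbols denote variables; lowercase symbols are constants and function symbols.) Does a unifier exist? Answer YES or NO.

Decompose tree/1: pair(tree(tup3(tree(U),E,C)),tup3(tree(U),S2,float)) =?= pair(tree(tup3(S1,either(pair(S1,U),char),S2)),tup3(U,tree(bool),float)).
Decompose pair/2: tree(tup3(tree(U),E,C)) =?= tree(tup3(S1,either(pair(S1,U),char),S2)),  tup3(tree(U),S2,float) =?= tup3(U,tree(bool),float).
Decompose tree/1: tup3(tree(U),E,C) =?= tup3(S1,either(pair(S1,U),char),S2).
Decompose tup3/3: tree(U) =?= S1,  E =?= either(pair(S1,U),char),  C =?= S2.
Bind S1 := tree(U); substituting into the one remaining equation that mentions S1 gives: E =?= either(pair(tree(U),U),char).
Bind E := either(pair(tree(U),U),char); no other remaining equation mentions E.
Bind C := S2; no other remaining equation mentions C.
Decompose tup3/3: tree(U) =?= U,  S2 =?= tree(bool),  float =?= float.
Occurs check fails: U occurs in tree(U); the equation U =?= tree(U) has no finite solution.

NO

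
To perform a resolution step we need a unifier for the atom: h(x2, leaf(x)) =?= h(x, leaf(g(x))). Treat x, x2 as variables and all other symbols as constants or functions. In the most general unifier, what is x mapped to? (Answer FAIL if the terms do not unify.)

Decompose h/2: x2 =?= x,  leaf(x) =?= leaf(g(x)).
Bind x2 := x; no other remaining equation mentions x2.
Decompose leaf/1: x =?= g(x).
Occurs check fails: x occurs in g(x); the equation x =?= g(x) has no finite solution.

FAIL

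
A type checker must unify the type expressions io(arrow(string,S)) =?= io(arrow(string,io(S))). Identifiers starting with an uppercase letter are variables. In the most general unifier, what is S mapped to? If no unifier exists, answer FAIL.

FAIL

Decompose io/1: arrow(string,S) =?= arrow(string,io(S)).
Decompose arrow/2: string =?= string,  S =?= io(S).
Delete trivial equation string =?= string.
Occurs check fails: S occurs in io(S); the equation S =?= io(S) has no finite solution.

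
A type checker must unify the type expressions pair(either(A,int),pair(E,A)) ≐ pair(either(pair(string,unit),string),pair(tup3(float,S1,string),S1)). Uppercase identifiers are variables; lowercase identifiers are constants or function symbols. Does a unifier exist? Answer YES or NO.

Decompose pair/2: either(A,int) ≐ either(pair(string,unit),string),  pair(E,A) ≐ pair(tup3(float,S1,string),S1).
Decompose either/2: A ≐ pair(string,unit),  int ≐ string.
Bind A := pair(string,unit); substituting into the one remaining equation that mentions A gives: pair(E,pair(string,unit)) ≐ pair(tup3(float,S1,string),S1).
Clash: constants int and string differ; no unifier exists.

NO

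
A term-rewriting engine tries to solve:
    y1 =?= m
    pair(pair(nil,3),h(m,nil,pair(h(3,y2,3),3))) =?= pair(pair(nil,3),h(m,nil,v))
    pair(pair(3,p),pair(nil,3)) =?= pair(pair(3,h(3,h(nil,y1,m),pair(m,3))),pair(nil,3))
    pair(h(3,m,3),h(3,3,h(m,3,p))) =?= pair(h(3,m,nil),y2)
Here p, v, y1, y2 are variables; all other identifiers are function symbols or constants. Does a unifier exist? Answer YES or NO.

NO

Bind y1 := m; substituting into the one remaining equation that mentions y1 gives: pair(pair(3,p),pair(nil,3)) =?= pair(pair(3,h(3,h(nil,m,m),pair(m,3))),pair(nil,3)).
Decompose pair/2: pair(nil,3) =?= pair(nil,3),  h(m,nil,pair(h(3,y2,3),3)) =?= h(m,nil,v).
Delete trivial equation pair(nil,3) =?= pair(nil,3).
Decompose h/3: m =?= m,  nil =?= nil,  pair(h(3,y2,3),3) =?= v.
Delete trivial equation m =?= m.
Delete trivial equation nil =?= nil.
Bind v := pair(h(3,y2,3),3); no other remaining equation mentions v.
Decompose pair/2: pair(3,p) =?= pair(3,h(3,h(nil,m,m),pair(m,3))),  pair(nil,3) =?= pair(nil,3).
Decompose pair/2: 3 =?= 3,  p =?= h(3,h(nil,m,m),pair(m,3)).
Delete trivial equation 3 =?= 3.
Bind p := h(3,h(nil,m,m),pair(m,3)); substituting into the one remaining equation that mentions p gives: pair(h(3,m,3),h(3,3,h(m,3,h(3,h(nil,m,m),pair(m,3))))) =?= pair(h(3,m,nil),y2).
Delete trivial equation pair(nil,3) =?= pair(nil,3).
Decompose pair/2: h(3,m,3) =?= h(3,m,nil),  h(3,3,h(m,3,h(3,h(nil,m,m),pair(m,3)))) =?= y2.
Decompose h/3: 3 =?= 3,  m =?= m,  3 =?= nil.
Delete trivial equation 3 =?= 3.
Delete trivial equation m =?= m.
Clash: constants 3 and nil differ; no unifier exists.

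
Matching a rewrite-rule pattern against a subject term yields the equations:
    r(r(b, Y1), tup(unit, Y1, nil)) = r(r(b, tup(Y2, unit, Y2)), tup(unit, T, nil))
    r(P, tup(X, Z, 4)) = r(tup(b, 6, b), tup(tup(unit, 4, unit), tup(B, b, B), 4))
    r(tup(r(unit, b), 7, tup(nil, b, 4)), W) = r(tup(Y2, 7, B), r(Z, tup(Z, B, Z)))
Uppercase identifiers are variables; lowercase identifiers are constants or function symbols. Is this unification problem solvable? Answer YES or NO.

Decompose r/2: r(b, Y1) = r(b, tup(Y2, unit, Y2)),  tup(unit, Y1, nil) = tup(unit, T, nil).
Decompose r/2: b = b,  Y1 = tup(Y2, unit, Y2).
Delete trivial equation b = b.
Bind Y1 := tup(Y2, unit, Y2); substituting into the one remaining equation that mentions Y1 gives: tup(unit, tup(Y2, unit, Y2), nil) = tup(unit, T, nil).
Decompose tup/3: unit = unit,  tup(Y2, unit, Y2) = T,  nil = nil.
Delete trivial equation unit = unit.
Bind T := tup(Y2, unit, Y2); no other remaining equation mentions T.
Delete trivial equation nil = nil.
Decompose r/2: P = tup(b, 6, b),  tup(X, Z, 4) = tup(tup(unit, 4, unit), tup(B, b, B), 4).
Bind P := tup(b, 6, b); no other remaining equation mentions P.
Decompose tup/3: X = tup(unit, 4, unit),  Z = tup(B, b, B),  4 = 4.
Bind X := tup(unit, 4, unit); no other remaining equation mentions X.
Bind Z := tup(B, b, B); substituting into the one remaining equation that mentions Z gives: r(tup(r(unit, b), 7, tup(nil, b, 4)), W) = r(tup(Y2, 7, B), r(tup(B, b, B), tup(tup(B, b, B), B, tup(B, b, B)))).
Delete trivial equation 4 = 4.
Decompose r/2: tup(r(unit, b), 7, tup(nil, b, 4)) = tup(Y2, 7, B),  W = r(tup(B, b, B), tup(tup(B, b, B), B, tup(B, b, B))).
Decompose tup/3: r(unit, b) = Y2,  7 = 7,  tup(nil, b, 4) = B.
Bind Y2 := r(unit, b); no other remaining equation mentions Y2. Substituting into the earlier bindings gives Y1 := tup(r(unit, b), unit, r(unit, b)), T := tup(r(unit, b), unit, r(unit, b)).
Delete trivial equation 7 = 7.
Bind B := tup(nil, b, 4); substituting into the remaining equation gives: W = r(tup(tup(nil, b, 4), b, tup(nil, b, 4)), tup(tup(tup(nil, b, 4), b, tup(nil, b, 4)), tup(nil, b, 4), tup(tup(nil, b, 4), b, tup(nil, b, 4)))). Substituting into the earlier binding gives Z := tup(tup(nil, b, 4), b, tup(nil, b, 4)).
Bind W := r(tup(tup(nil, b, 4), b, tup(nil, b, 4)), tup(tup(tup(nil, b, 4), b, tup(nil, b, 4)), tup(nil, b, 4), tup(tup(nil, b, 4), b, tup(nil, b, 4)))).
No equations remain and no clash or occurs-check failure arose, so a unifier exists.

YES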